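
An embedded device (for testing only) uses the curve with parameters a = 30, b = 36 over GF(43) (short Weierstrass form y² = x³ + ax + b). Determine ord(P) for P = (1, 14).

5

2P: tangent at (1, 14): λ = (3·1² + 30)/(2·14) ≡ 33/28. 28⁻¹ ≡ 20 (mod 43) since 28·20 = 560 ≡ 1, so λ ≡ 33·20 ≡ 15.
  x = λ² - 1 - 1 = 225 - 2 ≡ 8; y = λ·(1 - 8) - 14 ≡ 10. → (8, 10)
3P: (8, 10) + (1, 14). λ = (14 - 10)/(1 - 8) ≡ 4/36 mod 43. 36⁻¹ ≡ 6 (mod 43), so λ ≡ 24.
  x = λ² - 8 - 1 = 576 - 9 ≡ 8; y = λ·(8 - 8) - 10 ≡ 33. → (8, 33)
4P: (8, 33) + (1, 14). λ = (14 - 33)/(1 - 8) ≡ 24/36 mod 43. 36⁻¹ ≡ 6 (mod 43), so λ ≡ 15.
  x = λ² - 8 - 1 = 225 - 9 ≡ 1; y = λ·(8 - 1) - 33 ≡ 29. → (1, 29)
5P: (1, 29) + (1, 14): same x and y₁ ≡ -y₂, so the sum is O.
5P = O, so the order is 5.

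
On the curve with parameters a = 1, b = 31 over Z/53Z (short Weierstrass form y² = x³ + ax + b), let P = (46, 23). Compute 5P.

(13, 11)

Repeated addition: build up to 5P.
2P: tangent at (46, 23): λ = (3·46² + 1)/(2·23) ≡ 42/46. 46⁻¹ ≡ 15 (mod 53) since 46·15 = 690 ≡ 1, so λ ≡ 42·15 ≡ 47.
  x = λ² - 46 - 46 = 2209 - 92 ≡ 50; y = λ·(46 - 50) - 23 ≡ 1. → (50, 1)
3P: (50, 1) + (46, 23). λ = (23 - 1)/(46 - 50) ≡ 22/49 mod 53. 49⁻¹ ≡ 13 (mod 53), so λ ≡ 21.
  x = λ² - 50 - 46 = 441 - 96 ≡ 27; y = λ·(50 - 27) - 1 ≡ 5. → (27, 5)
4P: (27, 5) + (46, 23). λ = (23 - 5)/(46 - 27) ≡ 18/19 mod 53. 19⁻¹ ≡ 14 (mod 53), so λ ≡ 40.
  x = λ² - 27 - 46 = 1600 - 73 ≡ 43; y = λ·(27 - 43) - 5 ≡ 44. → (43, 44)
5P: (43, 44) + (46, 23). λ = (23 - 44)/(46 - 43) ≡ 32/3 mod 53. 3⁻¹ ≡ 18 (mod 53) since 3·18 = 54 ≡ 1, so λ ≡ 46.
  x = λ² - 43 - 46 = 2116 - 89 ≡ 13; y = λ·(43 - 13) - 44 ≡ 11. → (13, 11)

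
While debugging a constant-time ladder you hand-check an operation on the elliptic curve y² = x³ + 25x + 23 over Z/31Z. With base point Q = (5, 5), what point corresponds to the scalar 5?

(24, 1)

Double-and-add on 5 = (101)₂. Start with Q = (5, 5) for the leading 1-bit.
double: tangent at (5, 5): λ = (3·5² + 25)/(2·5) ≡ 7/10. 10⁻¹ ≡ 28 (mod 31), so λ ≡ 7·28 ≡ 10.
  x = λ² - 5 - 5 = 100 - 10 ≡ 28; y = λ·(5 - 28) - 5 ≡ 13. → (28, 13)
double: tangent at (28, 13): λ = (3·28² + 25)/(2·13) ≡ 21/26. 26⁻¹ ≡ 6 (mod 31) since 26·6 = 156 ≡ 1, so λ ≡ 21·6 ≡ 2.
  x = λ² - 28 - 28 = 4 - 56 ≡ 10; y = λ·(28 - 10) - 13 ≡ 23. → (10, 23)
add Q: (10, 23) + (5, 5). λ = (5 - 23)/(5 - 10) ≡ 13/26 mod 31. 26⁻¹ ≡ 6 (mod 31), so λ ≡ 16.
  x = λ² - 10 - 5 = 256 - 15 ≡ 24; y = λ·(10 - 24) - 23 ≡ 1. → (24, 1)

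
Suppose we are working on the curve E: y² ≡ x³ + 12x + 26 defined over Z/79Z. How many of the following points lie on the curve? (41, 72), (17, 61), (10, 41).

1

(41, 72): 72² ≡ 49, rhs ≡ 77 → off.
(17, 61): 61² ≡ 8, rhs ≡ 8 → on.
(10, 41): 41² ≡ 22, rhs ≡ 40 → off.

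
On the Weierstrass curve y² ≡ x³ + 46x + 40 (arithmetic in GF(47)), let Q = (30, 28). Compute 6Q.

Double-and-add on 6 = (110)₂. Start with Q = (30, 28) for the leading 1-bit.
double: tangent at (30, 28): λ = (3·30² + 46)/(2·28) ≡ 20/9. 9⁻¹ ≡ 21 (mod 47) since 9·21 = 189 ≡ 1, so λ ≡ 20·21 ≡ 44.
  x = λ² - 30 - 30 = 1936 - 60 ≡ 43; y = λ·(30 - 43) - 28 ≡ 11. → (43, 11)
add Q: (43, 11) + (30, 28). λ = (28 - 11)/(30 - 43) ≡ 17/34 mod 47. 34⁻¹ ≡ 18 (mod 47) since 34·18 = 612 ≡ 1, so λ ≡ 24.
  x = λ² - 43 - 30 = 576 - 73 ≡ 33; y = λ·(43 - 33) - 11 ≡ 41. → (33, 41)
double: tangent at (33, 41): λ = (3·33² + 46)/(2·41) ≡ 23/35. 35⁻¹ ≡ 43 (mod 47), so λ ≡ 23·43 ≡ 2.
  x = λ² - 33 - 33 = 4 - 66 ≡ 32; y = λ·(33 - 32) - 41 ≡ 8. → (32, 8)

(32, 8)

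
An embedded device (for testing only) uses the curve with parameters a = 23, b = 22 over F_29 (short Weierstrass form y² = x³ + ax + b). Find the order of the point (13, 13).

2P: tangent at (13, 13): λ = (3·13² + 23)/(2·13) ≡ 8/26. 26⁻¹ ≡ 19 (mod 29), so λ ≡ 8·19 ≡ 7.
  x = λ² - 13 - 13 = 49 - 26 ≡ 23; y = λ·(13 - 23) - 13 ≡ 4. → (23, 4)
3P: (23, 4) + (13, 13). λ = (13 - 4)/(13 - 23) ≡ 9/19 mod 29. 19⁻¹ ≡ 26 (mod 29), so λ ≡ 2.
  x = λ² - 23 - 13 = 4 - 36 ≡ 26; y = λ·(23 - 26) - 4 ≡ 19. → (26, 19)
4P: (26, 19) + (13, 13). λ = (13 - 19)/(13 - 26) ≡ 23/16 mod 29. 16⁻¹ ≡ 20 (mod 29) since 16·20 = 320 ≡ 1, so λ ≡ 25.
  x = λ² - 26 - 13 = 625 - 39 ≡ 6; y = λ·(26 - 6) - 19 ≡ 17. → (6, 17)
5P: (6, 17) + (13, 13). λ = (13 - 17)/(13 - 6) ≡ 25/7 mod 29. 7⁻¹ ≡ 25 (mod 29), so λ ≡ 16.
  x = λ² - 6 - 13 = 256 - 19 ≡ 5; y = λ·(6 - 5) - 17 ≡ 28. → (5, 28)
6P: (5, 28) + (13, 13). λ = (13 - 28)/(13 - 5) ≡ 14/8 mod 29. 8⁻¹ ≡ 11 (mod 29) since 8·11 = 88 ≡ 1, so λ ≡ 9.
  x = λ² - 5 - 13 = 81 - 18 ≡ 5; y = λ·(5 - 5) - 28 ≡ 1. → (5, 1)
7P: (5, 1) + (13, 13). λ = (13 - 1)/(13 - 5) ≡ 12/8 mod 29. 8⁻¹ ≡ 11 (mod 29), so λ ≡ 16.
  x = λ² - 5 - 13 = 256 - 18 ≡ 6; y = λ·(5 - 6) - 1 ≡ 12. → (6, 12)
8P: (6, 12) + (13, 13). λ = (13 - 12)/(13 - 6) ≡ 1/7 mod 29. 7⁻¹ ≡ 25 (mod 29), so λ ≡ 25.
  x = λ² - 6 - 13 = 625 - 19 ≡ 26; y = λ·(6 - 26) - 12 ≡ 10. → (26, 10)
9P: (26, 10) + (13, 13). λ = (13 - 10)/(13 - 26) ≡ 3/16 mod 29. 16⁻¹ ≡ 20 (mod 29), so λ ≡ 2.
  x = λ² - 26 - 13 = 4 - 39 ≡ 23; y = λ·(26 - 23) - 10 ≡ 25. → (23, 25)
10P: (23, 25) + (13, 13). λ = (13 - 25)/(13 - 23) ≡ 17/19 mod 29. 19⁻¹ ≡ 26 (mod 29) since 19·26 = 494 ≡ 1, so λ ≡ 7.
  x = λ² - 23 - 13 = 49 - 36 ≡ 13; y = λ·(23 - 13) - 25 ≡ 16. → (13, 16)
11P: (13, 16) + (13, 13): same x and y₁ ≡ -y₂, so the sum is O.
11P = O, so the order is 11.

11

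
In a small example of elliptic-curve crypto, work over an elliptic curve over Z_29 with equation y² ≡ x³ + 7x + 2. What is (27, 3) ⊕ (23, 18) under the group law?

(13, 17)

(27, 3) + (23, 18). λ = (18 - 3)/(23 - 27) ≡ 15/25 mod 29. 25⁻¹ ≡ 7 (mod 29), so λ ≡ 18.
  x = λ² - 27 - 23 = 324 - 50 ≡ 13; y = λ·(27 - 13) - 3 ≡ 17. → (13, 17)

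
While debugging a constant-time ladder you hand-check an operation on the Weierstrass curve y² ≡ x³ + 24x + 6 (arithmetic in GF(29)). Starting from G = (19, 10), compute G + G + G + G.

(16, 22)

Double-and-add on 4 = (100)₂. Start with G = (19, 10) for the leading 1-bit.
double: tangent at (19, 10): λ = (3·19² + 24)/(2·10) ≡ 5/20. 20⁻¹ ≡ 16 (mod 29), so λ ≡ 5·16 ≡ 22.
  x = λ² - 19 - 19 = 484 - 38 ≡ 11; y = λ·(19 - 11) - 10 ≡ 21. → (11, 21)
double: tangent at (11, 21): λ = (3·11² + 24)/(2·21) ≡ 10/13. 13⁻¹ ≡ 9 (mod 29) since 13·9 = 117 ≡ 1, so λ ≡ 10·9 ≡ 3.
  x = λ² - 11 - 11 = 9 - 22 ≡ 16; y = λ·(11 - 16) - 21 ≡ 22. → (16, 22)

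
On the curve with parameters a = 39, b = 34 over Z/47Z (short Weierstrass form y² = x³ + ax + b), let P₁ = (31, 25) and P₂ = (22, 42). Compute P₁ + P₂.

(31, 25) + (22, 42). λ = (42 - 25)/(22 - 31) ≡ 17/38 mod 47. 38⁻¹ ≡ 26 (mod 47) since 38·26 = 988 ≡ 1, so λ ≡ 19.
  x = λ² - 31 - 22 = 361 - 53 ≡ 26; y = λ·(31 - 26) - 25 ≡ 23. → (26, 23)

(26, 23)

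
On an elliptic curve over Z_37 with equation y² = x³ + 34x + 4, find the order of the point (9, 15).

3

2P: tangent at (9, 15): λ = (3·9² + 34)/(2·15) ≡ 18/30. 30⁻¹ ≡ 21 (mod 37) since 30·21 = 630 ≡ 1, so λ ≡ 18·21 ≡ 8.
  x = λ² - 9 - 9 = 64 - 18 ≡ 9; y = λ·(9 - 9) - 15 ≡ 22. → (9, 22)
3P: (9, 22) + (9, 15): same x and y₁ ≡ -y₂, so the sum is 𝒪.
3P = 𝒪, so the order is 3.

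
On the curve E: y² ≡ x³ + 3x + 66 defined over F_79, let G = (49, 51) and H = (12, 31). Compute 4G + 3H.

First 4G:
Double-and-add on 4 = (100)₂. Start with G = (49, 51) for the leading 1-bit.
double: tangent at (49, 51): λ = (3·49² + 3)/(2·51) ≡ 17/23. 23⁻¹ ≡ 55 (mod 79) since 23·55 = 1265 ≡ 1, so λ ≡ 17·55 ≡ 66.
  x = λ² - 49 - 49 = 4356 - 98 ≡ 71; y = λ·(49 - 71) - 51 ≡ 77. → (71, 77)
double: tangent at (71, 77): λ = (3·71² + 3)/(2·77) ≡ 37/75. 75⁻¹ ≡ 59 (mod 79), so λ ≡ 37·59 ≡ 50.
  x = λ² - 71 - 71 = 2500 - 142 ≡ 67; y = λ·(71 - 67) - 77 ≡ 44. → (67, 44)
4G = (67, 44).
Next 3H:
Repeated addition: build up to 3H.
2H: tangent at (12, 31): λ = (3·12² + 3)/(2·31) ≡ 40/62. 62⁻¹ ≡ 65 (mod 79) since 62·65 = 4030 ≡ 1, so λ ≡ 40·65 ≡ 72.
  x = λ² - 12 - 12 = 5184 - 24 ≡ 25; y = λ·(12 - 25) - 31 ≡ 60. → (25, 60)
3H: (25, 60) + (12, 31). λ = (31 - 60)/(12 - 25) ≡ 50/66 mod 79. 66⁻¹ ≡ 6 (mod 79) since 66·6 = 396 ≡ 1, so λ ≡ 63.
  x = λ² - 25 - 12 = 3969 - 37 ≡ 61; y = λ·(25 - 61) - 60 ≡ 42. → (61, 42)
3H = (61, 42).
Finally 4G + 3H:
(67, 44) + (61, 42). λ = (42 - 44)/(61 - 67) ≡ 77/73 mod 79. 73⁻¹ ≡ 13 (mod 79), so λ ≡ 53.
  x = λ² - 67 - 61 = 2809 - 128 ≡ 74; y = λ·(67 - 74) - 44 ≡ 59. → (74, 59)

(74, 59)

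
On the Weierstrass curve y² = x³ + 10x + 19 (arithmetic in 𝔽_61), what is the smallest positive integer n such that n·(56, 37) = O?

2P: tangent at (56, 37): λ = (3·56² + 10)/(2·37) ≡ 24/13. 13⁻¹ ≡ 47 (mod 61), so λ ≡ 24·47 ≡ 30.
  x = λ² - 56 - 56 = 900 - 112 ≡ 56; y = λ·(56 - 56) - 37 ≡ 24. → (56, 24)
3P: (56, 24) + (56, 37): same x and y₁ ≡ -y₂, so the sum is O.
3P = O, so the order is 3.

3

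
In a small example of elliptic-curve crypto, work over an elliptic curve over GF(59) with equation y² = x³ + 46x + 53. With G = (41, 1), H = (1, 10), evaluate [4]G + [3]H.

First 4G:
Repeated addition: build up to 4G.
2G: tangent at (41, 1): λ = (3·41² + 46)/(2·1) ≡ 15/2. 2⁻¹ ≡ 30 (mod 59), so λ ≡ 15·30 ≡ 37.
  x = λ² - 41 - 41 = 1369 - 82 ≡ 48; y = λ·(41 - 48) - 1 ≡ 35. → (48, 35)
3G: (48, 35) + (41, 1). λ = (1 - 35)/(41 - 48) ≡ 25/52 mod 59. 52⁻¹ ≡ 42 (mod 59), so λ ≡ 47.
  x = λ² - 48 - 41 = 2209 - 89 ≡ 55; y = λ·(48 - 55) - 35 ≡ 49. → (55, 49)
4G: (55, 49) + (41, 1). λ = (1 - 49)/(41 - 55) ≡ 11/45 mod 59. 45⁻¹ ≡ 21 (mod 59), so λ ≡ 54.
  x = λ² - 55 - 41 = 2916 - 96 ≡ 47; y = λ·(55 - 47) - 49 ≡ 29. → (47, 29)
4G = (47, 29).
Next 3H:
Repeated addition: build up to 3H.
2H: tangent at (1, 10): λ = (3·1² + 46)/(2·10) ≡ 49/20. 20⁻¹ ≡ 3 (mod 59), so λ ≡ 49·3 ≡ 29.
  x = λ² - 1 - 1 = 841 - 2 ≡ 13; y = λ·(1 - 13) - 10 ≡ 55. → (13, 55)
3H: (13, 55) + (1, 10). λ = (10 - 55)/(1 - 13) ≡ 14/47 mod 59. 47⁻¹ ≡ 54 (mod 59), so λ ≡ 48.
  x = λ² - 13 - 1 = 2304 - 14 ≡ 48; y = λ·(13 - 48) - 55 ≡ 35. → (48, 35)
3H = (48, 35).
Finally 4G + 3H:
(47, 29) + (48, 35). λ = (35 - 29)/(48 - 47) ≡ 6/1 mod 59. 1⁻¹ ≡ 1 (mod 59) since 1·1 = 1 ≡ 1, so λ ≡ 6.
  x = λ² - 47 - 48 = 36 - 95 ≡ 0; y = λ·(47 - 0) - 29 ≡ 17. → (0, 17)

(0, 17)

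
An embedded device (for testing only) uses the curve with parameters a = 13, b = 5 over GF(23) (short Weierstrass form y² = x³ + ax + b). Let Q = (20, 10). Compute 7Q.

(3, 18)

Repeated addition: build up to 7Q.
2Q: tangent at (20, 10): λ = (3·20² + 13)/(2·10) ≡ 17/20. 20⁻¹ ≡ 15 (mod 23) since 20·15 = 300 ≡ 1, so λ ≡ 17·15 ≡ 2.
  x = λ² - 20 - 20 = 4 - 40 ≡ 10; y = λ·(20 - 10) - 10 ≡ 10. → (10, 10)
3Q: (10, 10) + (20, 10). λ = (10 - 10)/(20 - 10) ≡ 0/10 mod 23. 10⁻¹ ≡ 7 (mod 23) since 10·7 = 70 ≡ 1, so λ ≡ 0.
  x = λ² - 10 - 20 = 0 - 30 ≡ 16; y = λ·(10 - 16) - 10 ≡ 13. → (16, 13)
4Q: (16, 13) + (20, 10). λ = (10 - 13)/(20 - 16) ≡ 20/4 mod 23. 4⁻¹ ≡ 6 (mod 23), so λ ≡ 5.
  x = λ² - 16 - 20 = 25 - 36 ≡ 12; y = λ·(16 - 12) - 13 ≡ 7. → (12, 7)
5Q: (12, 7) + (20, 10). λ = (10 - 7)/(20 - 12) ≡ 3/8 mod 23. 8⁻¹ ≡ 3 (mod 23) since 8·3 = 24 ≡ 1, so λ ≡ 9.
  x = λ² - 12 - 20 = 81 - 32 ≡ 3; y = λ·(12 - 3) - 7 ≡ 5. → (3, 5)
6Q: (3, 5) + (20, 10). λ = (10 - 5)/(20 - 3) ≡ 5/17 mod 23. 17⁻¹ ≡ 19 (mod 23) since 17·19 = 323 ≡ 1, so λ ≡ 3.
  x = λ² - 3 - 20 = 9 - 23 ≡ 9; y = λ·(3 - 9) - 5 ≡ 0. → (9, 0)
7Q: (9, 0) + (20, 10). λ = (10 - 0)/(20 - 9) ≡ 10/11 mod 23. 11⁻¹ ≡ 21 (mod 23), so λ ≡ 3.
  x = λ² - 9 - 20 = 9 - 29 ≡ 3; y = λ·(9 - 3) - 0 ≡ 18. → (3, 18)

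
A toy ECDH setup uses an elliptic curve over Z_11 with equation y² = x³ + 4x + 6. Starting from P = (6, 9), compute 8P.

Repeated addition: build up to 8P.
2P: tangent at (6, 9): λ = (3·6² + 4)/(2·9) ≡ 2/7. 7⁻¹ ≡ 8 (mod 11), so λ ≡ 2·8 ≡ 5.
  x = λ² - 6 - 6 = 25 - 12 ≡ 2; y = λ·(6 - 2) - 9 ≡ 0. → (2, 0)
3P: (2, 0) + (6, 9). λ = (9 - 0)/(6 - 2) ≡ 9/4 mod 11. 4⁻¹ ≡ 3 (mod 11) since 4·3 = 12 ≡ 1, so λ ≡ 5.
  x = λ² - 2 - 6 = 25 - 8 ≡ 6; y = λ·(2 - 6) - 0 ≡ 2. → (6, 2)
4P: (6, 2) + (6, 9): same x and y₁ ≡ -y₂, so the sum is the point at infinity.
5P: the point at infinity + (6, 9) = (6, 9) (identity).
6P: tangent at (6, 9): λ = (3·6² + 4)/(2·9) ≡ 2/7. 7⁻¹ ≡ 8 (mod 11), so λ ≡ 2·8 ≡ 5.
  x = λ² - 6 - 6 = 25 - 12 ≡ 2; y = λ·(6 - 2) - 9 ≡ 0. → (2, 0)
7P: (2, 0) + (6, 9). λ = (9 - 0)/(6 - 2) ≡ 9/4 mod 11. 4⁻¹ ≡ 3 (mod 11) since 4·3 = 12 ≡ 1, so λ ≡ 5.
  x = λ² - 2 - 6 = 25 - 8 ≡ 6; y = λ·(2 - 6) - 0 ≡ 2. → (6, 2)
8P: (6, 2) + (6, 9): same x and y₁ ≡ -y₂, so the sum is the point at infinity.

O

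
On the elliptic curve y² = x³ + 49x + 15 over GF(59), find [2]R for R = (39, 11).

(9, 8)

tangent at (39, 11): λ = (3·39² + 49)/(2·11) ≡ 10/22. 22⁻¹ ≡ 51 (mod 59) since 22·51 = 1122 ≡ 1, so λ ≡ 10·51 ≡ 38.
  x = λ² - 39 - 39 = 1444 - 78 ≡ 9; y = λ·(39 - 9) - 11 ≡ 8. → (9, 8)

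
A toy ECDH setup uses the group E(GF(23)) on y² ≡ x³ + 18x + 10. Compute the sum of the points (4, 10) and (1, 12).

(4, 10) + (1, 12). λ = (12 - 10)/(1 - 4) ≡ 2/20 mod 23. 20⁻¹ ≡ 15 (mod 23) since 20·15 = 300 ≡ 1, so λ ≡ 7.
  x = λ² - 4 - 1 = 49 - 5 ≡ 21; y = λ·(4 - 21) - 10 ≡ 9. → (21, 9)

(21, 9)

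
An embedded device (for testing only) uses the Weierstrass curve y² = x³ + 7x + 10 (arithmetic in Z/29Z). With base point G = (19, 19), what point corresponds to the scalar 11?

(25, 18)

Repeated addition: build up to 11G.
2G: tangent at (19, 19): λ = (3·19² + 7)/(2·19) ≡ 17/9. 9⁻¹ ≡ 13 (mod 29), so λ ≡ 17·13 ≡ 18.
  x = λ² - 19 - 19 = 324 - 38 ≡ 25; y = λ·(19 - 25) - 19 ≡ 18. → (25, 18)
3G: (25, 18) + (19, 19). λ = (19 - 18)/(19 - 25) ≡ 1/23 mod 29. 23⁻¹ ≡ 24 (mod 29) since 23·24 = 552 ≡ 1, so λ ≡ 24.
  x = λ² - 25 - 19 = 576 - 44 ≡ 10; y = λ·(25 - 10) - 18 ≡ 23. → (10, 23)
4G: (10, 23) + (19, 19). λ = (19 - 23)/(19 - 10) ≡ 25/9 mod 29. 9⁻¹ ≡ 13 (mod 29) since 9·13 = 117 ≡ 1, so λ ≡ 6.
  x = λ² - 10 - 19 = 36 - 29 ≡ 7; y = λ·(10 - 7) - 23 ≡ 24. → (7, 24)
5G: (7, 24) + (19, 19). λ = (19 - 24)/(19 - 7) ≡ 24/12 mod 29. 12⁻¹ ≡ 17 (mod 29), so λ ≡ 2.
  x = λ² - 7 - 19 = 4 - 26 ≡ 7; y = λ·(7 - 7) - 24 ≡ 5. → (7, 5)
6G: (7, 5) + (19, 19). λ = (19 - 5)/(19 - 7) ≡ 14/12 mod 29. 12⁻¹ ≡ 17 (mod 29), so λ ≡ 6.
  x = λ² - 7 - 19 = 36 - 26 ≡ 10; y = λ·(7 - 10) - 5 ≡ 6. → (10, 6)
7G: (10, 6) + (19, 19). λ = (19 - 6)/(19 - 10) ≡ 13/9 mod 29. 9⁻¹ ≡ 13 (mod 29), so λ ≡ 24.
  x = λ² - 10 - 19 = 576 - 29 ≡ 25; y = λ·(10 - 25) - 6 ≡ 11. → (25, 11)
8G: (25, 11) + (19, 19). λ = (19 - 11)/(19 - 25) ≡ 8/23 mod 29. 23⁻¹ ≡ 24 (mod 29) since 23·24 = 552 ≡ 1, so λ ≡ 18.
  x = λ² - 25 - 19 = 324 - 44 ≡ 19; y = λ·(25 - 19) - 11 ≡ 10. → (19, 10)
9G: (19, 10) + (19, 19): same x and y₁ ≡ -y₂, so the sum is O.
10G: O + (19, 19) = (19, 19) (identity).
11G: tangent at (19, 19): λ = (3·19² + 7)/(2·19) ≡ 17/9. 9⁻¹ ≡ 13 (mod 29) since 9·13 = 117 ≡ 1, so λ ≡ 17·13 ≡ 18.
  x = λ² - 19 - 19 = 324 - 38 ≡ 25; y = λ·(19 - 25) - 19 ≡ 18. → (25, 18)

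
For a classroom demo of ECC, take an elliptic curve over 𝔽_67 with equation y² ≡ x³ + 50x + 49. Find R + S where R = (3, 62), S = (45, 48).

(3, 62) + (45, 48). λ = (48 - 62)/(45 - 3) ≡ 53/42 mod 67. 42⁻¹ ≡ 8 (mod 67) since 42·8 = 336 ≡ 1, so λ ≡ 22.
  x = λ² - 3 - 45 = 484 - 48 ≡ 34; y = λ·(3 - 34) - 62 ≡ 60. → (34, 60)

(34, 60)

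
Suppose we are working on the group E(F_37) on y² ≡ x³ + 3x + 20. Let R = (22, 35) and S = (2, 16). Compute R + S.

(9, 31)

(22, 35) + (2, 16). λ = (16 - 35)/(2 - 22) ≡ 18/17 mod 37. 17⁻¹ ≡ 24 (mod 37), so λ ≡ 25.
  x = λ² - 22 - 2 = 625 - 24 ≡ 9; y = λ·(22 - 9) - 35 ≡ 31. → (9, 31)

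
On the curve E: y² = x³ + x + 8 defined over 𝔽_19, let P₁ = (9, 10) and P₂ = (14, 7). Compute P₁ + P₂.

(7, 4)

(9, 10) + (14, 7). λ = (7 - 10)/(14 - 9) ≡ 16/5 mod 19. 5⁻¹ ≡ 4 (mod 19) since 5·4 = 20 ≡ 1, so λ ≡ 7.
  x = λ² - 9 - 14 = 49 - 23 ≡ 7; y = λ·(9 - 7) - 10 ≡ 4. → (7, 4)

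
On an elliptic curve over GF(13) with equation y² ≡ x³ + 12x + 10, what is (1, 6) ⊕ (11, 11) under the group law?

(11, 2)

(1, 6) + (11, 11). λ = (11 - 6)/(11 - 1) ≡ 5/10 mod 13. 10⁻¹ ≡ 4 (mod 13) since 10·4 = 40 ≡ 1, so λ ≡ 7.
  x = λ² - 1 - 11 = 49 - 12 ≡ 11; y = λ·(1 - 11) - 6 ≡ 2. → (11, 2)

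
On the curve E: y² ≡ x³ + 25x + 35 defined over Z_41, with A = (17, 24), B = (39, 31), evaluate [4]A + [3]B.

(16, 29)

First 4A:
Double-and-add on 4 = (100)₂. Start with A = (17, 24) for the leading 1-bit.
double: tangent at (17, 24): λ = (3·17² + 25)/(2·24) ≡ 31/7. 7⁻¹ ≡ 6 (mod 41) since 7·6 = 42 ≡ 1, so λ ≡ 31·6 ≡ 22.
  x = λ² - 17 - 17 = 484 - 34 ≡ 40; y = λ·(17 - 40) - 24 ≡ 3. → (40, 3)
double: tangent at (40, 3): λ = (3·40² + 25)/(2·3) ≡ 28/6. 6⁻¹ ≡ 7 (mod 41), so λ ≡ 28·7 ≡ 32.
  x = λ² - 40 - 40 = 1024 - 80 ≡ 1; y = λ·(40 - 1) - 3 ≡ 15. → (1, 15)
4A = (1, 15).
Next 3B:
Repeated addition: build up to 3B.
2B: tangent at (39, 31): λ = (3·39² + 25)/(2·31) ≡ 37/21. 21⁻¹ ≡ 2 (mod 41) since 21·2 = 42 ≡ 1, so λ ≡ 37·2 ≡ 33.
  x = λ² - 39 - 39 = 1089 - 78 ≡ 27; y = λ·(39 - 27) - 31 ≡ 37. → (27, 37)
3B: (27, 37) + (39, 31). λ = (31 - 37)/(39 - 27) ≡ 35/12 mod 41. 12⁻¹ ≡ 24 (mod 41), so λ ≡ 20.
  x = λ² - 27 - 39 = 400 - 66 ≡ 6; y = λ·(27 - 6) - 37 ≡ 14. → (6, 14)
3B = (6, 14).
Finally 4A + 3B:
(1, 15) + (6, 14). λ = (14 - 15)/(6 - 1) ≡ 40/5 mod 41. 5⁻¹ ≡ 33 (mod 41) since 5·33 = 165 ≡ 1, so λ ≡ 8.
  x = λ² - 1 - 6 = 64 - 7 ≡ 16; y = λ·(1 - 16) - 15 ≡ 29. → (16, 29)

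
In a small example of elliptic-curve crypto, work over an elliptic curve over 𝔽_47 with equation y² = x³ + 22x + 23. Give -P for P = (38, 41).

-(38, 41) = (38, -41 mod 47) = (38, 6).

(38, 6)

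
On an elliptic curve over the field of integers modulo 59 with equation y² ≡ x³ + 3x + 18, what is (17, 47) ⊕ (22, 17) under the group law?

(56, 10)

(17, 47) + (22, 17). λ = (17 - 47)/(22 - 17) ≡ 29/5 mod 59. 5⁻¹ ≡ 12 (mod 59), so λ ≡ 53.
  x = λ² - 17 - 22 = 2809 - 39 ≡ 56; y = λ·(17 - 56) - 47 ≡ 10. → (56, 10)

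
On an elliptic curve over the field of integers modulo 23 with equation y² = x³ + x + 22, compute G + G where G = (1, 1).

(2, 20)

tangent at (1, 1): λ = (3·1² + 1)/(2·1) ≡ 4/2. 2⁻¹ ≡ 12 (mod 23) since 2·12 = 24 ≡ 1, so λ ≡ 4·12 ≡ 2.
  x = λ² - 1 - 1 = 4 - 2 ≡ 2; y = λ·(1 - 2) - 1 ≡ 20. → (2, 20)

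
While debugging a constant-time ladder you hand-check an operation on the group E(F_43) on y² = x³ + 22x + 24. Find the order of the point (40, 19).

2P: tangent at (40, 19): λ = (3·40² + 22)/(2·19) ≡ 6/38. 38⁻¹ ≡ 17 (mod 43) since 38·17 = 646 ≡ 1, so λ ≡ 6·17 ≡ 16.
  x = λ² - 40 - 40 = 256 - 80 ≡ 4; y = λ·(40 - 4) - 19 ≡ 41. → (4, 41)
3P: (4, 41) + (40, 19). λ = (19 - 41)/(40 - 4) ≡ 21/36 mod 43. 36⁻¹ ≡ 6 (mod 43), so λ ≡ 40.
  x = λ² - 4 - 40 = 1600 - 44 ≡ 8; y = λ·(4 - 8) - 41 ≡ 14. → (8, 14)
4P: (8, 14) + (40, 19). λ = (19 - 14)/(40 - 8) ≡ 5/32 mod 43. 32⁻¹ ≡ 39 (mod 43) since 32·39 = 1248 ≡ 1, so λ ≡ 23.
  x = λ² - 8 - 40 = 529 - 48 ≡ 8; y = λ·(8 - 8) - 14 ≡ 29. → (8, 29)
5P: (8, 29) + (40, 19). λ = (19 - 29)/(40 - 8) ≡ 33/32 mod 43. 32⁻¹ ≡ 39 (mod 43), so λ ≡ 40.
  x = λ² - 8 - 40 = 1600 - 48 ≡ 4; y = λ·(8 - 4) - 29 ≡ 2. → (4, 2)
6P: (4, 2) + (40, 19). λ = (19 - 2)/(40 - 4) ≡ 17/36 mod 43. 36⁻¹ ≡ 6 (mod 43) since 36·6 = 216 ≡ 1, so λ ≡ 16.
  x = λ² - 4 - 40 = 256 - 44 ≡ 40; y = λ·(4 - 40) - 2 ≡ 24. → (40, 24)
7P: (40, 24) + (40, 19): same x and y₁ ≡ -y₂, so the sum is 𝒪.
7P = 𝒪, so the order is 7.

7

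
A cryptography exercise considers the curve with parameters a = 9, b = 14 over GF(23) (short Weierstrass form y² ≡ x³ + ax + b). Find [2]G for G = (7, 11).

(11, 15)

tangent at (7, 11): λ = (3·7² + 9)/(2·11) ≡ 18/22. 22⁻¹ ≡ 22 (mod 23), so λ ≡ 18·22 ≡ 5.
  x = λ² - 7 - 7 = 25 - 14 ≡ 11; y = λ·(7 - 11) - 11 ≡ 15. → (11, 15)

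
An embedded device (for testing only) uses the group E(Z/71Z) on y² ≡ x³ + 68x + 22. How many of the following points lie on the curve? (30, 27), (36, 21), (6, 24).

0

(30, 27): 27² ≡ 19, rhs ≡ 23 → off.
(36, 21): 21² ≡ 15, rhs ≡ 65 → off.
(6, 24): 24² ≡ 8, rhs ≡ 7 → off.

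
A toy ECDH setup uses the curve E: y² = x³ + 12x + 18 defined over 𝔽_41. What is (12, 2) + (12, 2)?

(38, 23)

tangent at (12, 2): λ = (3·12² + 12)/(2·2) ≡ 34/4. 4⁻¹ ≡ 31 (mod 41) since 4·31 = 124 ≡ 1, so λ ≡ 34·31 ≡ 29.
  x = λ² - 12 - 12 = 841 - 24 ≡ 38; y = λ·(12 - 38) - 2 ≡ 23. → (38, 23)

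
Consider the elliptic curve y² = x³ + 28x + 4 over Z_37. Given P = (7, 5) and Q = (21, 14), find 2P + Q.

(13, 30)

First 2P:
Repeated addition: build up to 2P.
2P: tangent at (7, 5): λ = (3·7² + 28)/(2·5) ≡ 27/10. 10⁻¹ ≡ 26 (mod 37) since 10·26 = 260 ≡ 1, so λ ≡ 27·26 ≡ 36.
  x = λ² - 7 - 7 = 1296 - 14 ≡ 24; y = λ·(7 - 24) - 5 ≡ 12. → (24, 12)
2P = (24, 12).
Finally 2P + Q:
(24, 12) + (21, 14). λ = (14 - 12)/(21 - 24) ≡ 2/34 mod 37. 34⁻¹ ≡ 12 (mod 37) since 34·12 = 408 ≡ 1, so λ ≡ 24.
  x = λ² - 24 - 21 = 576 - 45 ≡ 13; y = λ·(24 - 13) - 12 ≡ 30. → (13, 30)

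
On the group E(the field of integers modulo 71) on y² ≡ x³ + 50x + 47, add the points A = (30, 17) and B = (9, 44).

(38, 44)

(30, 17) + (9, 44). λ = (44 - 17)/(9 - 30) ≡ 27/50 mod 71. 50⁻¹ ≡ 27 (mod 71) since 50·27 = 1350 ≡ 1, so λ ≡ 19.
  x = λ² - 30 - 9 = 361 - 39 ≡ 38; y = λ·(30 - 38) - 17 ≡ 44. → (38, 44)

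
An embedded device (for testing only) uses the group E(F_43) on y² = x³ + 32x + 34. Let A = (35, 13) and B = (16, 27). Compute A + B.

(35, 13) + (16, 27). λ = (27 - 13)/(16 - 35) ≡ 14/24 mod 43. 24⁻¹ ≡ 9 (mod 43), so λ ≡ 40.
  x = λ² - 35 - 16 = 1600 - 51 ≡ 1; y = λ·(35 - 1) - 13 ≡ 14. → (1, 14)

(1, 14)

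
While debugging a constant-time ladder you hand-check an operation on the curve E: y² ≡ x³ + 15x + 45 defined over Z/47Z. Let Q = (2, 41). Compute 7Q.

(35, 39)

Double-and-add on 7 = (111)₂. Start with Q = (2, 41) for the leading 1-bit.
double: tangent at (2, 41): λ = (3·2² + 15)/(2·41) ≡ 27/35. 35⁻¹ ≡ 43 (mod 47), so λ ≡ 27·43 ≡ 33.
  x = λ² - 2 - 2 = 1089 - 4 ≡ 4; y = λ·(2 - 4) - 41 ≡ 34. → (4, 34)
add Q: (4, 34) + (2, 41). λ = (41 - 34)/(2 - 4) ≡ 7/45 mod 47. 45⁻¹ ≡ 23 (mod 47), so λ ≡ 20.
  x = λ² - 4 - 2 = 400 - 6 ≡ 18; y = λ·(4 - 18) - 34 ≡ 15. → (18, 15)
double: tangent at (18, 15): λ = (3·18² + 15)/(2·15) ≡ 0/30. 30⁻¹ ≡ 11 (mod 47), so λ ≡ 0·11 ≡ 0.
  x = λ² - 18 - 18 = 0 - 36 ≡ 11; y = λ·(18 - 11) - 15 ≡ 32. → (11, 32)
add Q: (11, 32) + (2, 41). λ = (41 - 32)/(2 - 11) ≡ 9/38 mod 47. 38⁻¹ ≡ 26 (mod 47), so λ ≡ 46.
  x = λ² - 11 - 2 = 2116 - 13 ≡ 35; y = λ·(11 - 35) - 32 ≡ 39. → (35, 39)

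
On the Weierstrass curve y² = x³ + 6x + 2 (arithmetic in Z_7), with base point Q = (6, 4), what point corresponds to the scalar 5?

Double-and-add on 5 = (101)₂. Start with Q = (6, 4) for the leading 1-bit.
double: tangent at (6, 4): λ = (3·6² + 6)/(2·4) ≡ 2/1. 1⁻¹ ≡ 1 (mod 7), so λ ≡ 2·1 ≡ 2.
  x = λ² - 6 - 6 = 4 - 12 ≡ 6; y = λ·(6 - 6) - 4 ≡ 3. → (6, 3)
double: tangent at (6, 3): λ = (3·6² + 6)/(2·3) ≡ 2/6. 6⁻¹ ≡ 6 (mod 7) since 6·6 = 36 ≡ 1, so λ ≡ 2·6 ≡ 5.
  x = λ² - 6 - 6 = 25 - 12 ≡ 6; y = λ·(6 - 6) - 3 ≡ 4. → (6, 4)
add Q: tangent at (6, 4): λ = (3·6² + 6)/(2·4) ≡ 2/1. 1⁻¹ ≡ 1 (mod 7), so λ ≡ 2·1 ≡ 2.
  x = λ² - 6 - 6 = 4 - 12 ≡ 6; y = λ·(6 - 6) - 4 ≡ 3. → (6, 3)

(6, 3)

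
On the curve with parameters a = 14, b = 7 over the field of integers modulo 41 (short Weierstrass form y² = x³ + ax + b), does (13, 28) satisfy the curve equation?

y² = 28² ≡ 5; x³ + 14x + 7 = 2386 ≡ 8 (mod 41). 5 ≠ 8.

no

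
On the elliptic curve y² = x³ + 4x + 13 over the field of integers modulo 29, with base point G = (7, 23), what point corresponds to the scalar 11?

Repeated addition: build up to 11G.
2G: tangent at (7, 23): λ = (3·7² + 4)/(2·23) ≡ 6/17. 17⁻¹ ≡ 12 (mod 29) since 17·12 = 204 ≡ 1, so λ ≡ 6·12 ≡ 14.
  x = λ² - 7 - 7 = 196 - 14 ≡ 8; y = λ·(7 - 8) - 23 ≡ 21. → (8, 21)
3G: (8, 21) + (7, 23). λ = (23 - 21)/(7 - 8) ≡ 2/28 mod 29. 28⁻¹ ≡ 28 (mod 29), so λ ≡ 27.
  x = λ² - 8 - 7 = 729 - 15 ≡ 18; y = λ·(8 - 18) - 21 ≡ 28. → (18, 28)
4G: (18, 28) + (7, 23). λ = (23 - 28)/(7 - 18) ≡ 24/18 mod 29. 18⁻¹ ≡ 21 (mod 29), so λ ≡ 11.
  x = λ² - 18 - 7 = 121 - 25 ≡ 9; y = λ·(18 - 9) - 28 ≡ 13. → (9, 13)
5G: (9, 13) + (7, 23). λ = (23 - 13)/(7 - 9) ≡ 10/27 mod 29. 27⁻¹ ≡ 14 (mod 29) since 27·14 = 378 ≡ 1, so λ ≡ 24.
  x = λ² - 9 - 7 = 576 - 16 ≡ 9; y = λ·(9 - 9) - 13 ≡ 16. → (9, 16)
6G: (9, 16) + (7, 23). λ = (23 - 16)/(7 - 9) ≡ 7/27 mod 29. 27⁻¹ ≡ 14 (mod 29), so λ ≡ 11.
  x = λ² - 9 - 7 = 121 - 16 ≡ 18; y = λ·(9 - 18) - 16 ≡ 1. → (18, 1)
7G: (18, 1) + (7, 23). λ = (23 - 1)/(7 - 18) ≡ 22/18 mod 29. 18⁻¹ ≡ 21 (mod 29), so λ ≡ 27.
  x = λ² - 18 - 7 = 729 - 25 ≡ 8; y = λ·(18 - 8) - 1 ≡ 8. → (8, 8)
8G: (8, 8) + (7, 23). λ = (23 - 8)/(7 - 8) ≡ 15/28 mod 29. 28⁻¹ ≡ 28 (mod 29) since 28·28 = 784 ≡ 1, so λ ≡ 14.
  x = λ² - 8 - 7 = 196 - 15 ≡ 7; y = λ·(8 - 7) - 8 ≡ 6. → (7, 6)
9G: (7, 6) + (7, 23): same x and y₁ ≡ -y₂, so the sum is 𝒪.
10G: 𝒪 + (7, 23) = (7, 23) (identity).
11G: tangent at (7, 23): λ = (3·7² + 4)/(2·23) ≡ 6/17. 17⁻¹ ≡ 12 (mod 29) since 17·12 = 204 ≡ 1, so λ ≡ 6·12 ≡ 14.
  x = λ² - 7 - 7 = 196 - 14 ≡ 8; y = λ·(7 - 8) - 23 ≡ 21. → (8, 21)

(8, 21)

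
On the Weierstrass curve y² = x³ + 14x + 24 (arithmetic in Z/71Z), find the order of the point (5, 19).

5

2P: tangent at (5, 19): λ = (3·5² + 14)/(2·19) ≡ 18/38. 38⁻¹ ≡ 43 (mod 71), so λ ≡ 18·43 ≡ 64.
  x = λ² - 5 - 5 = 4096 - 10 ≡ 39; y = λ·(5 - 39) - 19 ≡ 6. → (39, 6)
3P: (39, 6) + (5, 19). λ = (19 - 6)/(5 - 39) ≡ 13/37 mod 71. 37⁻¹ ≡ 48 (mod 71), so λ ≡ 56.
  x = λ² - 39 - 5 = 3136 - 44 ≡ 39; y = λ·(39 - 39) - 6 ≡ 65. → (39, 65)
4P: (39, 65) + (5, 19). λ = (19 - 65)/(5 - 39) ≡ 25/37 mod 71. 37⁻¹ ≡ 48 (mod 71), so λ ≡ 64.
  x = λ² - 39 - 5 = 4096 - 44 ≡ 5; y = λ·(39 - 5) - 65 ≡ 52. → (5, 52)
5P: (5, 52) + (5, 19): same x and y₁ ≡ -y₂, so the sum is O.
5P = O, so the order is 5.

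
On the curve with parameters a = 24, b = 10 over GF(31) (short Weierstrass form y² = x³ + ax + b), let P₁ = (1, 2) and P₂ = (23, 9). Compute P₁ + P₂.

(21, 17)

(1, 2) + (23, 9). λ = (9 - 2)/(23 - 1) ≡ 7/22 mod 31. 22⁻¹ ≡ 24 (mod 31), so λ ≡ 13.
  x = λ² - 1 - 23 = 169 - 24 ≡ 21; y = λ·(1 - 21) - 2 ≡ 17. → (21, 17)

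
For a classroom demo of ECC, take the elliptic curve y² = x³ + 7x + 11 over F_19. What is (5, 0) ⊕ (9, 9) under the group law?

(5, 0) + (9, 9). λ = (9 - 0)/(9 - 5) ≡ 9/4 mod 19. 4⁻¹ ≡ 5 (mod 19) since 4·5 = 20 ≡ 1, so λ ≡ 7.
  x = λ² - 5 - 9 = 49 - 14 ≡ 16; y = λ·(5 - 16) - 0 ≡ 18. → (16, 18)

(16, 18)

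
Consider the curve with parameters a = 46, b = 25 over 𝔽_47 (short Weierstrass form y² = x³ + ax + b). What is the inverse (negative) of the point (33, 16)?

-(33, 16) = (33, -16 mod 47) = (33, 31).

(33, 31)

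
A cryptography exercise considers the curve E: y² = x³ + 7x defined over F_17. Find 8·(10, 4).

Write Q = (10, 4).
Repeated addition: build up to 8Q.
2Q: tangent at (10, 4): λ = (3·10² + 7)/(2·4) ≡ 1/8. 8⁻¹ ≡ 15 (mod 17), so λ ≡ 1·15 ≡ 15.
  x = λ² - 10 - 10 = 225 - 20 ≡ 1; y = λ·(10 - 1) - 4 ≡ 12. → (1, 12)
3Q: (1, 12) + (10, 4). λ = (4 - 12)/(10 - 1) ≡ 9/9 mod 17. 9⁻¹ ≡ 2 (mod 17), so λ ≡ 1.
  x = λ² - 1 - 10 = 1 - 11 ≡ 7; y = λ·(1 - 7) - 12 ≡ 16. → (7, 16)
4Q: (7, 16) + (10, 4). λ = (4 - 16)/(10 - 7) ≡ 5/3 mod 17. 3⁻¹ ≡ 6 (mod 17) since 3·6 = 18 ≡ 1, so λ ≡ 13.
  x = λ² - 7 - 10 = 169 - 17 ≡ 16; y = λ·(7 - 16) - 16 ≡ 3. → (16, 3)
5Q: (16, 3) + (10, 4). λ = (4 - 3)/(10 - 16) ≡ 1/11 mod 17. 11⁻¹ ≡ 14 (mod 17), so λ ≡ 14.
  x = λ² - 16 - 10 = 196 - 26 ≡ 0; y = λ·(16 - 0) - 3 ≡ 0. → (0, 0)
6Q: (0, 0) + (10, 4). λ = (4 - 0)/(10 - 0) ≡ 4/10 mod 17. 10⁻¹ ≡ 12 (mod 17), so λ ≡ 14.
  x = λ² - 0 - 10 = 196 - 10 ≡ 16; y = λ·(0 - 16) - 0 ≡ 14. → (16, 14)
7Q: (16, 14) + (10, 4). λ = (4 - 14)/(10 - 16) ≡ 7/11 mod 17. 11⁻¹ ≡ 14 (mod 17), so λ ≡ 13.
  x = λ² - 16 - 10 = 169 - 26 ≡ 7; y = λ·(16 - 7) - 14 ≡ 1. → (7, 1)
8Q: (7, 1) + (10, 4). λ = (4 - 1)/(10 - 7) ≡ 3/3 mod 17. 3⁻¹ ≡ 6 (mod 17) since 3·6 = 18 ≡ 1, so λ ≡ 1.
  x = λ² - 7 - 10 = 1 - 17 ≡ 1; y = λ·(7 - 1) - 1 ≡ 5. → (1, 5)

(1, 5)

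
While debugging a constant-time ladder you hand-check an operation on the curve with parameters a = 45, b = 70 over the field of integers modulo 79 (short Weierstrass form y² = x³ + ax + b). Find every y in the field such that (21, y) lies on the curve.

none

x³ + 45x + 70 = 10276 ≡ 6 (mod 79).
6 is a non-residue mod 79; no y exists.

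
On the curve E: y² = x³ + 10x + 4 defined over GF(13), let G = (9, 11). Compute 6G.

(9, 11)

Repeated addition: build up to 6G.
2G: tangent at (9, 11): λ = (3·9² + 10)/(2·11) ≡ 6/9. 9⁻¹ ≡ 3 (mod 13), so λ ≡ 6·3 ≡ 5.
  x = λ² - 9 - 9 = 25 - 18 ≡ 7; y = λ·(9 - 7) - 11 ≡ 12. → (7, 12)
3G: (7, 12) + (9, 11). λ = (11 - 12)/(9 - 7) ≡ 12/2 mod 13. 2⁻¹ ≡ 7 (mod 13) since 2·7 = 14 ≡ 1, so λ ≡ 6.
  x = λ² - 7 - 9 = 36 - 16 ≡ 7; y = λ·(7 - 7) - 12 ≡ 1. → (7, 1)
4G: (7, 1) + (9, 11). λ = (11 - 1)/(9 - 7) ≡ 10/2 mod 13. 2⁻¹ ≡ 7 (mod 13), so λ ≡ 5.
  x = λ² - 7 - 9 = 25 - 16 ≡ 9; y = λ·(7 - 9) - 1 ≡ 2. → (9, 2)
5G: (9, 2) + (9, 11): same x and y₁ ≡ -y₂, so the sum is 𝒪.
6G: 𝒪 + (9, 11) = (9, 11) (identity).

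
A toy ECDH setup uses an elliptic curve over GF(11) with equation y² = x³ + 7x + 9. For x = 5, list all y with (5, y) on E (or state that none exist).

2, 9

x³ + 7x + 9 = 169 ≡ 4 (mod 11).
Square roots of 4 mod 11: 2 and 9 (since 2² = 4 ≡ 4).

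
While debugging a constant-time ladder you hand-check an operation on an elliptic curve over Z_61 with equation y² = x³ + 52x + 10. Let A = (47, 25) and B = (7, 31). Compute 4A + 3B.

(24, 25)

First 4A:
Repeated addition: build up to 4A.
2A: tangent at (47, 25): λ = (3·47² + 52)/(2·25) ≡ 30/50. 50⁻¹ ≡ 11 (mod 61), so λ ≡ 30·11 ≡ 25.
  x = λ² - 47 - 47 = 625 - 94 ≡ 43; y = λ·(47 - 43) - 25 ≡ 14. → (43, 14)
3A: (43, 14) + (47, 25). λ = (25 - 14)/(47 - 43) ≡ 11/4 mod 61. 4⁻¹ ≡ 46 (mod 61), so λ ≡ 18.
  x = λ² - 43 - 47 = 324 - 90 ≡ 51; y = λ·(43 - 51) - 14 ≡ 25. → (51, 25)
4A: (51, 25) + (47, 25). λ = (25 - 25)/(47 - 51) ≡ 0/57 mod 61. 57⁻¹ ≡ 15 (mod 61) since 57·15 = 855 ≡ 1, so λ ≡ 0.
  x = λ² - 51 - 47 = 0 - 98 ≡ 24; y = λ·(51 - 24) - 25 ≡ 36. → (24, 36)
4A = (24, 36).
Next 3B:
Repeated addition: build up to 3B.
2B: tangent at (7, 31): λ = (3·7² + 52)/(2·31) ≡ 16/1. 1⁻¹ ≡ 1 (mod 61), so λ ≡ 16·1 ≡ 16.
  x = λ² - 7 - 7 = 256 - 14 ≡ 59; y = λ·(7 - 59) - 31 ≡ 52. → (59, 52)
3B: (59, 52) + (7, 31). λ = (31 - 52)/(7 - 59) ≡ 40/9 mod 61. 9⁻¹ ≡ 34 (mod 61) since 9·34 = 306 ≡ 1, so λ ≡ 18.
  x = λ² - 59 - 7 = 324 - 66 ≡ 14; y = λ·(59 - 14) - 52 ≡ 26. → (14, 26)
3B = (14, 26).
Finally 4A + 3B:
(24, 36) + (14, 26). λ = (26 - 36)/(14 - 24) ≡ 51/51 mod 61. 51⁻¹ ≡ 6 (mod 61) since 51·6 = 306 ≡ 1, so λ ≡ 1.
  x = λ² - 24 - 14 = 1 - 38 ≡ 24; y = λ·(24 - 24) - 36 ≡ 25. → (24, 25)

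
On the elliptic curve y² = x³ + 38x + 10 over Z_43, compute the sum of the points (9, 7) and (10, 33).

(9, 7) + (10, 33). λ = (33 - 7)/(10 - 9) ≡ 26/1 mod 43. 1⁻¹ ≡ 1 (mod 43), so λ ≡ 26.
  x = λ² - 9 - 10 = 676 - 19 ≡ 12; y = λ·(9 - 12) - 7 ≡ 1. → (12, 1)

(12, 1)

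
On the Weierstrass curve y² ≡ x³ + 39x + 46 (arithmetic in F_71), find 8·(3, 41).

Write Q = (3, 41).
Double-and-add on 8 = (1000)₂. Start with Q = (3, 41) for the leading 1-bit.
double: tangent at (3, 41): λ = (3·3² + 39)/(2·41) ≡ 66/11. 11⁻¹ ≡ 13 (mod 71), so λ ≡ 66·13 ≡ 6.
  x = λ² - 3 - 3 = 36 - 6 ≡ 30; y = λ·(3 - 30) - 41 ≡ 10. → (30, 10)
double: tangent at (30, 10): λ = (3·30² + 39)/(2·10) ≡ 41/20. 20⁻¹ ≡ 32 (mod 71) since 20·32 = 640 ≡ 1, so λ ≡ 41·32 ≡ 34.
  x = λ² - 30 - 30 = 1156 - 60 ≡ 31; y = λ·(30 - 31) - 10 ≡ 27. → (31, 27)
double: tangent at (31, 27): λ = (3·31² + 39)/(2·27) ≡ 11/54. 54⁻¹ ≡ 25 (mod 71) since 54·25 = 1350 ≡ 1, so λ ≡ 11·25 ≡ 62.
  x = λ² - 31 - 31 = 3844 - 62 ≡ 19; y = λ·(31 - 19) - 27 ≡ 7. → (19, 7)

(19, 7)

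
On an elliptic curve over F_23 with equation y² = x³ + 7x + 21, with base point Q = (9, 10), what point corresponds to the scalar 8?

(9, 13)

Double-and-add on 8 = (1000)₂. Start with Q = (9, 10) for the leading 1-bit.
double: tangent at (9, 10): λ = (3·9² + 7)/(2·10) ≡ 20/20. 20⁻¹ ≡ 15 (mod 23), so λ ≡ 20·15 ≡ 1.
  x = λ² - 9 - 9 = 1 - 18 ≡ 6; y = λ·(9 - 6) - 10 ≡ 16. → (6, 16)
double: tangent at (6, 16): λ = (3·6² + 7)/(2·16) ≡ 0/9. 9⁻¹ ≡ 18 (mod 23), so λ ≡ 0·18 ≡ 0.
  x = λ² - 6 - 6 = 0 - 12 ≡ 11; y = λ·(6 - 11) - 16 ≡ 7. → (11, 7)
double: tangent at (11, 7): λ = (3·11² + 7)/(2·7) ≡ 2/14. 14⁻¹ ≡ 5 (mod 23) since 14·5 = 70 ≡ 1, so λ ≡ 2·5 ≡ 10.
  x = λ² - 11 - 11 = 100 - 22 ≡ 9; y = λ·(11 - 9) - 7 ≡ 13. → (9, 13)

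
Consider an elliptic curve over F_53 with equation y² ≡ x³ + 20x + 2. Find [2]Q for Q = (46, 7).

(10, 6)

tangent at (46, 7): λ = (3·46² + 20)/(2·7) ≡ 8/14. 14⁻¹ ≡ 19 (mod 53) since 14·19 = 266 ≡ 1, so λ ≡ 8·19 ≡ 46.
  x = λ² - 46 - 46 = 2116 - 92 ≡ 10; y = λ·(46 - 10) - 7 ≡ 6. → (10, 6)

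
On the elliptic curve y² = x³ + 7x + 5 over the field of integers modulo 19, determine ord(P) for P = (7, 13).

5

2P: tangent at (7, 13): λ = (3·7² + 7)/(2·13) ≡ 2/7. 7⁻¹ ≡ 11 (mod 19) since 7·11 = 77 ≡ 1, so λ ≡ 2·11 ≡ 3.
  x = λ² - 7 - 7 = 9 - 14 ≡ 14; y = λ·(7 - 14) - 13 ≡ 4. → (14, 4)
3P: (14, 4) + (7, 13). λ = (13 - 4)/(7 - 14) ≡ 9/12 mod 19. 12⁻¹ ≡ 8 (mod 19), so λ ≡ 15.
  x = λ² - 14 - 7 = 225 - 21 ≡ 14; y = λ·(14 - 14) - 4 ≡ 15. → (14, 15)
4P: (14, 15) + (7, 13). λ = (13 - 15)/(7 - 14) ≡ 17/12 mod 19. 12⁻¹ ≡ 8 (mod 19) since 12·8 = 96 ≡ 1, so λ ≡ 3.
  x = λ² - 14 - 7 = 9 - 21 ≡ 7; y = λ·(14 - 7) - 15 ≡ 6. → (7, 6)
5P: (7, 6) + (7, 13): same x and y₁ ≡ -y₂, so the sum is the point at infinity.
5P = the point at infinity, so the order is 5.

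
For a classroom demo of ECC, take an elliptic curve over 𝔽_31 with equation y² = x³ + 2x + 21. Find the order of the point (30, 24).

12

2P: tangent at (30, 24): λ = (3·30² + 2)/(2·24) ≡ 5/17. 17⁻¹ ≡ 11 (mod 31), so λ ≡ 5·11 ≡ 24.
  x = λ² - 30 - 30 = 576 - 60 ≡ 20; y = λ·(30 - 20) - 24 ≡ 30. → (20, 30)
3P: (20, 30) + (30, 24). λ = (24 - 30)/(30 - 20) ≡ 25/10 mod 31. 10⁻¹ ≡ 28 (mod 31), so λ ≡ 18.
  x = λ² - 20 - 30 = 324 - 50 ≡ 26; y = λ·(20 - 26) - 30 ≡ 17. → (26, 17)
4P: (26, 17) + (30, 24). λ = (24 - 17)/(30 - 26) ≡ 7/4 mod 31. 4⁻¹ ≡ 8 (mod 31), so λ ≡ 25.
  x = λ² - 26 - 30 = 625 - 56 ≡ 11; y = λ·(26 - 11) - 17 ≡ 17. → (11, 17)
5P: (11, 17) + (30, 24). λ = (24 - 17)/(30 - 11) ≡ 7/19 mod 31. 19⁻¹ ≡ 18 (mod 31) since 19·18 = 342 ≡ 1, so λ ≡ 2.
  x = λ² - 11 - 30 = 4 - 41 ≡ 25; y = λ·(11 - 25) - 17 ≡ 17. → (25, 17)
6P: (25, 17) + (30, 24). λ = (24 - 17)/(30 - 25) ≡ 7/5 mod 31. 5⁻¹ ≡ 25 (mod 31), so λ ≡ 20.
  x = λ² - 25 - 30 = 400 - 55 ≡ 4; y = λ·(25 - 4) - 17 ≡ 0. → (4, 0)
7P: (4, 0) + (30, 24). λ = (24 - 0)/(30 - 4) ≡ 24/26 mod 31. 26⁻¹ ≡ 6 (mod 31), so λ ≡ 20.
  x = λ² - 4 - 30 = 400 - 34 ≡ 25; y = λ·(4 - 25) - 0 ≡ 14. → (25, 14)
8P: (25, 14) + (30, 24). λ = (24 - 14)/(30 - 25) ≡ 10/5 mod 31. 5⁻¹ ≡ 25 (mod 31), so λ ≡ 2.
  x = λ² - 25 - 30 = 4 - 55 ≡ 11; y = λ·(25 - 11) - 14 ≡ 14. → (11, 14)
9P: (11, 14) + (30, 24). λ = (24 - 14)/(30 - 11) ≡ 10/19 mod 31. 19⁻¹ ≡ 18 (mod 31) since 19·18 = 342 ≡ 1, so λ ≡ 25.
  x = λ² - 11 - 30 = 625 - 41 ≡ 26; y = λ·(11 - 26) - 14 ≡ 14. → (26, 14)
10P: (26, 14) + (30, 24). λ = (24 - 14)/(30 - 26) ≡ 10/4 mod 31. 4⁻¹ ≡ 8 (mod 31) since 4·8 = 32 ≡ 1, so λ ≡ 18.
  x = λ² - 26 - 30 = 324 - 56 ≡ 20; y = λ·(26 - 20) - 14 ≡ 1. → (20, 1)
11P: (20, 1) + (30, 24). λ = (24 - 1)/(30 - 20) ≡ 23/10 mod 31. 10⁻¹ ≡ 28 (mod 31), so λ ≡ 24.
  x = λ² - 20 - 30 = 576 - 50 ≡ 30; y = λ·(20 - 30) - 1 ≡ 7. → (30, 7)
12P: (30, 7) + (30, 24): same x and y₁ ≡ -y₂, so the sum is 𝒪.
12P = 𝒪, so the order is 12.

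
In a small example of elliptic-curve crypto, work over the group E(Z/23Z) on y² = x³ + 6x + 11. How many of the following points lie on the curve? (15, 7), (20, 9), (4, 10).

(15, 7): 7² ≡ 3, rhs ≡ 3 → on.
(20, 9): 9² ≡ 12, rhs ≡ 12 → on.
(4, 10): 10² ≡ 8, rhs ≡ 7 → off.

2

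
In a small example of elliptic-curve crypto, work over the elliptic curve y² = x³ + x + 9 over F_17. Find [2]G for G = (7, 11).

tangent at (7, 11): λ = (3·7² + 1)/(2·11) ≡ 12/5. 5⁻¹ ≡ 7 (mod 17), so λ ≡ 12·7 ≡ 16.
  x = λ² - 7 - 7 = 256 - 14 ≡ 4; y = λ·(7 - 4) - 11 ≡ 3. → (4, 3)

(4, 3)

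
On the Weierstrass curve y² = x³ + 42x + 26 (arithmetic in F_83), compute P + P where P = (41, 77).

tangent at (41, 77): λ = (3·41² + 42)/(2·77) ≡ 22/71. 71⁻¹ ≡ 76 (mod 83) since 71·76 = 5396 ≡ 1, so λ ≡ 22·76 ≡ 12.
  x = λ² - 41 - 41 = 144 - 82 ≡ 62; y = λ·(41 - 62) - 77 ≡ 3. → (62, 3)

(62, 3)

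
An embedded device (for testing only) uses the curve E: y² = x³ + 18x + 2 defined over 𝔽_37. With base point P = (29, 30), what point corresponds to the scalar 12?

Double-and-add on 12 = (1100)₂. Start with P = (29, 30) for the leading 1-bit.
double: tangent at (29, 30): λ = (3·29² + 18)/(2·30) ≡ 25/23. 23⁻¹ ≡ 29 (mod 37) since 23·29 = 667 ≡ 1, so λ ≡ 25·29 ≡ 22.
  x = λ² - 29 - 29 = 484 - 58 ≡ 19; y = λ·(29 - 19) - 30 ≡ 5. → (19, 5)
add P: (19, 5) + (29, 30). λ = (30 - 5)/(29 - 19) ≡ 25/10 mod 37. 10⁻¹ ≡ 26 (mod 37), so λ ≡ 21.
  x = λ² - 19 - 29 = 441 - 48 ≡ 23; y = λ·(19 - 23) - 5 ≡ 22. → (23, 22)
double: tangent at (23, 22): λ = (3·23² + 18)/(2·22) ≡ 14/7. 7⁻¹ ≡ 16 (mod 37), so λ ≡ 14·16 ≡ 2.
  x = λ² - 23 - 23 = 4 - 46 ≡ 32; y = λ·(23 - 32) - 22 ≡ 34. → (32, 34)
double: tangent at (32, 34): λ = (3·32² + 18)/(2·34) ≡ 19/31. 31⁻¹ ≡ 6 (mod 37), so λ ≡ 19·6 ≡ 3.
  x = λ² - 32 - 32 = 9 - 64 ≡ 19; y = λ·(32 - 19) - 34 ≡ 5. → (19, 5)

(19, 5)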